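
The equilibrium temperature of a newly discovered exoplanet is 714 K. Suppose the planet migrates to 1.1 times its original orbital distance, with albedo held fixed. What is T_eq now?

T_eq ≈ 681 K

T_eq ∝ L^(1/4) · d^(−1/2).
T′ = 714 / 1.1^(1/2) = 681 K.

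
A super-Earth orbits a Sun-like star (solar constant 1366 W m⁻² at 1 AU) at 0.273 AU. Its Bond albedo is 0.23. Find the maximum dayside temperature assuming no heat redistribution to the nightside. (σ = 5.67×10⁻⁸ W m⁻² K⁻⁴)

Flux at 0.273 AU: S = 1366/0.273² = 1.83×10⁴ W m⁻².
With no redistribution each surface element balances locally: S(1−A) = σT⁴.
T = [1.83×10⁴ × 0.77 / 5.67×10⁻⁸]^(1/4) = (2.49×10¹¹)^(1/4) = 706 K.

T_ss ≈ 706 K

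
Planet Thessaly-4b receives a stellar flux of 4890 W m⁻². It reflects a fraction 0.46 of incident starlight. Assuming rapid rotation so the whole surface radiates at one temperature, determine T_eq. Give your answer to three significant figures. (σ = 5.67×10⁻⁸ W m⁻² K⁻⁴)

T_eq ≈ 328 K

Energy balance: absorbed = emitted ⇒ πR²·S(1−A) = 4πR²·σT_eq⁴, so T_eq⁴ = S(1−A)/(4σ).
T_eq = [4890 × 0.54 / (4 × 5.67×10⁻⁸)]^(1/4) = (1.16×10¹⁰)^(1/4) = 328 K.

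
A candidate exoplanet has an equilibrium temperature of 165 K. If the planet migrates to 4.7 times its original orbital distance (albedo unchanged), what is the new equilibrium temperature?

T_eq ∝ L^(1/4) · d^(−1/2).
T′ = 165 / 4.7^(1/2) = 76.1 K.

T_eq ≈ 76.1 K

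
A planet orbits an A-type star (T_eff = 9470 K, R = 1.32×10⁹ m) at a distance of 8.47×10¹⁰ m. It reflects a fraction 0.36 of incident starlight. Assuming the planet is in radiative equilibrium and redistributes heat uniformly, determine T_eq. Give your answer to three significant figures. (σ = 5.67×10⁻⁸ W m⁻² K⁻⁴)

T_eq ≈ 748 K

L = 4πR_⋆²σT_⋆⁴ = 4π(1.32×10⁹)² × 5.67×10⁻⁸ × (9470)⁴ = 9.98×10²⁷ W.
S = L/(4πd²) = 1.11×10⁵ W m⁻².
Energy balance: absorbed = emitted ⇒ πR²·S(1−A) = 4πR²·σT_eq⁴, so T_eq⁴ = S(1−A)/(4σ).
T_eq = [1.11×10⁵ × 0.64 / (4 × 5.67×10⁻⁸)]^(1/4) = (3.13×10¹¹)^(1/4) = 748 K.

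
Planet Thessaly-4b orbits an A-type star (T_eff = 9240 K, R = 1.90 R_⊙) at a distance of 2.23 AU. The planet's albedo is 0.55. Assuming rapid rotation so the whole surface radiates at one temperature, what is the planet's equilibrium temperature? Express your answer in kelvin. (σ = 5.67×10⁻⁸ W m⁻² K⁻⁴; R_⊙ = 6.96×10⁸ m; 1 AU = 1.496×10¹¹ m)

T_eq ≈ 337 K

R_⋆ = 1.90 × 6.96×10⁸ = 1.32×10⁹ m.
d = 2.23 AU = 3.34×10¹¹ m.
L = 4πR_⋆²σT_⋆⁴ = 4π(1.32×10⁹)² × 5.67×10⁻⁸ × (9240)⁴ = 9.08×10²⁷ W.
S = L/(4πd²) = 6490 W m⁻².
Energy balance: absorbed = emitted ⇒ πR²·S(1−A) = 4πR²·σT_eq⁴, so T_eq⁴ = S(1−A)/(4σ).
T_eq = [6490 × 0.45 / (4 × 5.67×10⁻⁸)]^(1/4) = (1.29×10¹⁰)^(1/4) = 337 K.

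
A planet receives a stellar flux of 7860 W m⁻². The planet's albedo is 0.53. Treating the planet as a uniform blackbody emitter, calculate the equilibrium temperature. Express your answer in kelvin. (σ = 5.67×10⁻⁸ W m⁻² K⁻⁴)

T_eq ≈ 357 K

Energy balance: absorbed = emitted ⇒ πR²·S(1−A) = 4πR²·σT_eq⁴, so T_eq⁴ = S(1−A)/(4σ).
T_eq = [7860 × 0.47 / (4 × 5.67×10⁻⁸)]^(1/4) = (1.63×10¹⁰)^(1/4) = 357 K.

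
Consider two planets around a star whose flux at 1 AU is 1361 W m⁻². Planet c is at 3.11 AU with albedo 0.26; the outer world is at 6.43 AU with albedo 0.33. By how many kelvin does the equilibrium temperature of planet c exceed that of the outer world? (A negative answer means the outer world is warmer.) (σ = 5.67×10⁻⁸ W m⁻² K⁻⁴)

ΔT ≈ 47.1 K

T_eq = [S₀(1−A)/(4σd²)]^(1/4), so T ∝ (1−A)^(1/4) / √d.
T₁ = [1361×0.74/(4×5.67×10⁻⁸×3.11²)]^(1/4) = 146.38 K.
T₂ = [1361×0.67/(4×5.67×10⁻⁸×6.43²)]^(1/4) = 99.30 K.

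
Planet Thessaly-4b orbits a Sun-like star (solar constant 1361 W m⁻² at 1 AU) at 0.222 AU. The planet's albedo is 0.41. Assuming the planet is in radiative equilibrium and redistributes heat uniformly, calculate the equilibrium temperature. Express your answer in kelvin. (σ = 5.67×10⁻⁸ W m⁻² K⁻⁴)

Flux at 0.222 AU: S = 1361/0.222² = 2.76×10⁴ W m⁻².
Energy balance: absorbed = emitted ⇒ πR²·S(1−A) = 4πR²·σT_eq⁴, so T_eq⁴ = S(1−A)/(4σ).
T_eq = [2.76×10⁴ × 0.59 / (4 × 5.67×10⁻⁸)]^(1/4) = (7.18×10¹⁰)^(1/4) = 518 K.

T_eq ≈ 518 K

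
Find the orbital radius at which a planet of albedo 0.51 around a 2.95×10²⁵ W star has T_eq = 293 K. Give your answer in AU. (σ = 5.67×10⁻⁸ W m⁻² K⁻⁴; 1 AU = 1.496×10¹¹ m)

d ≈ 0.175 AU

From T_eq⁴ = L(1−A)/(16πσd²): d = √[L(1−A)/(16πσT_eq⁴)].
d = √[2.95×10²⁵ × 0.49 / (16π × 5.67×10⁻⁸ × (293)⁴)] = 2.62×10¹⁰ m = 0.175 AU.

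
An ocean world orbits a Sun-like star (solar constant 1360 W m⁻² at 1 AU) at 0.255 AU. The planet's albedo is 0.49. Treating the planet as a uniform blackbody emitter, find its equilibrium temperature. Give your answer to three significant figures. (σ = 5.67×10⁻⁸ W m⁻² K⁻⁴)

T_eq ≈ 466 K

Flux at 0.255 AU: S = 1360/0.255² = 2.09×10⁴ W m⁻².
Energy balance: absorbed = emitted ⇒ πR²·S(1−A) = 4πR²·σT_eq⁴, so T_eq⁴ = S(1−A)/(4σ).
T_eq = [2.09×10⁴ × 0.51 / (4 × 5.67×10⁻⁸)]^(1/4) = (4.70×10¹⁰)^(1/4) = 466 K.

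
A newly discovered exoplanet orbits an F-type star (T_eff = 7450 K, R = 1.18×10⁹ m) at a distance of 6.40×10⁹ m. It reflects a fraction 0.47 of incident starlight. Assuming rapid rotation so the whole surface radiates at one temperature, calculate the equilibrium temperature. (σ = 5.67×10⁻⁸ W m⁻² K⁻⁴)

L = 4πR_⋆²σT_⋆⁴ = 4π(1.18×10⁹)² × 5.67×10⁻⁸ × (7450)⁴ = 3.06×10²⁷ W.
S = L/(4πd²) = 5.94×10⁶ W m⁻².
Energy balance: absorbed = emitted ⇒ πR²·S(1−A) = 4πR²·σT_eq⁴, so T_eq⁴ = S(1−A)/(4σ).
T_eq = [5.94×10⁶ × 0.53 / (4 × 5.67×10⁻⁸)]^(1/4) = (1.39×10¹³)^(1/4) = 1930 K.

T_eq ≈ 1930 K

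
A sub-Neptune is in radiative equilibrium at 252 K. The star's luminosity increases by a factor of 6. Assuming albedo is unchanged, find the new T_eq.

T_eq ≈ 394 K

T_eq ∝ L^(1/4) · d^(−1/2).
T′ = 252 × 6^(1/4) = 394 K.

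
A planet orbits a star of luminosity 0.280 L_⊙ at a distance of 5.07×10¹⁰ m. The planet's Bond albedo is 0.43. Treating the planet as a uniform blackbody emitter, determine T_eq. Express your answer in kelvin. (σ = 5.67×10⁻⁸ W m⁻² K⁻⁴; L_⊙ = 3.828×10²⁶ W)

L = 0.280 × 3.828×10²⁶ = 1.07×10²⁶ W.
Flux: S = L/(4πd²) = 1.07×10²⁶/(4π×(5.07×10¹⁰)²) = 3320 W m⁻².
Energy balance: absorbed = emitted ⇒ πR²·S(1−A) = 4πR²·σT_eq⁴, so T_eq⁴ = S(1−A)/(4σ).
T_eq = [3320 × 0.57 / (4 × 5.67×10⁻⁸)]^(1/4) = (8.34×10⁹)^(1/4) = 302 K.

T_eq ≈ 302 K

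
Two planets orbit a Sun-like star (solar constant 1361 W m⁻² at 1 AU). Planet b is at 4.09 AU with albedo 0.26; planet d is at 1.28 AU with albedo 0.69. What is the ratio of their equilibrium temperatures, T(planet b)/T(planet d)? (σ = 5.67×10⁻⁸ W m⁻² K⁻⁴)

T_eq = [S₀(1−A)/(4σd²)]^(1/4), so T ∝ (1−A)^(1/4) / √d.
T₁ = [1361×0.74/(4×5.67×10⁻⁸×4.09²)]^(1/4) = 127.64 K.
T₂ = [1361×0.31/(4×5.67×10⁻⁸×1.28²)]^(1/4) = 183.56 K.

T₁/T₂ ≈ 0.695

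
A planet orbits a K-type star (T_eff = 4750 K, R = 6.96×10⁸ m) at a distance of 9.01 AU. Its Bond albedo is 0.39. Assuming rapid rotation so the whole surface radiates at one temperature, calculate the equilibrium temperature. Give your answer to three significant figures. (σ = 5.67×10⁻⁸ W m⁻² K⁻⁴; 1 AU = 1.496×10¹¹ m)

T_eq ≈ 67.5 K

d = 9.01 AU = 1.35×10¹² m.
L = 4πR_⋆²σT_⋆⁴ = 4π(6.96×10⁸)² × 5.67×10⁻⁸ × (4750)⁴ = 1.76×10²⁶ W.
S = L/(4πd²) = 7.70 W m⁻².
Energy balance: absorbed = emitted ⇒ πR²·S(1−A) = 4πR²·σT_eq⁴, so T_eq⁴ = S(1−A)/(4σ).
T_eq = [7.70 × 0.61 / (4 × 5.67×10⁻⁸)]^(1/4) = (2.07×10⁷)^(1/4) = 67.5 K.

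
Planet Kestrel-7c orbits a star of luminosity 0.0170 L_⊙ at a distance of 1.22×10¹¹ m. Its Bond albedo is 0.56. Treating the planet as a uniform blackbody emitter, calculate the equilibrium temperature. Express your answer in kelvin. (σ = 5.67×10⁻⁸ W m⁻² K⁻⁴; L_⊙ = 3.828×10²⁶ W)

L = 0.0170 × 3.828×10²⁶ = 6.51×10²⁴ W.
Flux: S = L/(4πd²) = 6.51×10²⁴/(4π×(1.22×10¹¹)²) = 34.8 W m⁻².
Energy balance: absorbed = emitted ⇒ πR²·S(1−A) = 4πR²·σT_eq⁴, so T_eq⁴ = S(1−A)/(4σ).
T_eq = [34.8 × 0.44 / (4 × 5.67×10⁻⁸)]^(1/4) = (6.75×10⁷)^(1/4) = 90.6 K.

T_eq ≈ 90.6 K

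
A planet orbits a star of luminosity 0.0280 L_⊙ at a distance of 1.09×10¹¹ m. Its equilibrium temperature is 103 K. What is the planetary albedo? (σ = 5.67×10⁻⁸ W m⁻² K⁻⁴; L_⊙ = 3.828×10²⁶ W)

L = 0.0280 × 3.828×10²⁶ = 1.07×10²⁵ W.
Flux: S = L/(4πd²) = 1.07×10²⁵/(4π×(1.09×10¹¹)²) = 71.8 W m⁻².
From T_eq⁴ = S(1−A)/(4σ): 1−A = 4σT_eq⁴/S.
1−A = 4 × 5.67×10⁻⁸ × (103)⁴ / 71.8 = 0.356.

A ≈ 0.64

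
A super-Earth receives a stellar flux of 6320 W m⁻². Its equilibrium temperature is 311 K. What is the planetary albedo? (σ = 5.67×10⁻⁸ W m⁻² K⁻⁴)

From T_eq⁴ = S(1−A)/(4σ): 1−A = 4σT_eq⁴/S.
1−A = 4 × 5.67×10⁻⁸ × (311)⁴ / 6320 = 0.336.

A ≈ 0.66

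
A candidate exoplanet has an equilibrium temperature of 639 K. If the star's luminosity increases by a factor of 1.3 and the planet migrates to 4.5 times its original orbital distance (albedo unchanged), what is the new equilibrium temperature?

T_eq ∝ L^(1/4) · d^(−1/2).
T′ = 639 × 1.3^(1/4) / 4.5^(1/2) = 322 K.

T_eq ≈ 322 K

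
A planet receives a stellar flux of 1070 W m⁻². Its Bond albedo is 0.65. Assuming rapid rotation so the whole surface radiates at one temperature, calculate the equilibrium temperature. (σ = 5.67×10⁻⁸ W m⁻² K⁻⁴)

T_eq ≈ 202 K

Energy balance: absorbed = emitted ⇒ πR²·S(1−A) = 4πR²·σT_eq⁴, so T_eq⁴ = S(1−A)/(4σ).
T_eq = [1070 × 0.35 / (4 × 5.67×10⁻⁸)]^(1/4) = (1.65×10⁹)^(1/4) = 202 K.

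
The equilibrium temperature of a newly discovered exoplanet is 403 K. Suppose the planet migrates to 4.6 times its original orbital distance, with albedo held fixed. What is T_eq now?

T_eq ∝ L^(1/4) · d^(−1/2).
T′ = 403 / 4.6^(1/2) = 188 K.

T_eq ≈ 188 K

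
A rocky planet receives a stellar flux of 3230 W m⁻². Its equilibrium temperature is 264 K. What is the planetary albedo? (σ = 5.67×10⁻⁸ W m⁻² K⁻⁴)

A ≈ 0.66

From T_eq⁴ = S(1−A)/(4σ): 1−A = 4σT_eq⁴/S.
1−A = 4 × 5.67×10⁻⁸ × (264)⁴ / 3230 = 0.341.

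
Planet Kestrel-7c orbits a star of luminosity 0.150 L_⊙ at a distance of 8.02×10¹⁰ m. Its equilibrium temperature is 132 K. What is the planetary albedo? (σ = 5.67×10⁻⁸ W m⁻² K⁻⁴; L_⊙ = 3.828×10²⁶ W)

A ≈ 0.90

L = 0.150 × 3.828×10²⁶ = 5.74×10²⁵ W.
Flux: S = L/(4πd²) = 5.74×10²⁵/(4π×(8.02×10¹⁰)²) = 710 W m⁻².
From T_eq⁴ = S(1−A)/(4σ): 1−A = 4σT_eq⁴/S.
1−A = 4 × 5.67×10⁻⁸ × (132)⁴ / 710 = 0.097.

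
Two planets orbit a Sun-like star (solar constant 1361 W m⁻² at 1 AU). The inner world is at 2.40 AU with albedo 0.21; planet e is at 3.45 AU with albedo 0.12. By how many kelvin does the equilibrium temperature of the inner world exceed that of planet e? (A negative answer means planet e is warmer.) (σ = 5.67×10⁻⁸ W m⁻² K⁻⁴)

T_eq = [S₀(1−A)/(4σd²)]^(1/4), so T ∝ (1−A)^(1/4) / √d.
T₁ = [1361×0.79/(4×5.67×10⁻⁸×2.40²)]^(1/4) = 169.38 K.
T₂ = [1361×0.88/(4×5.67×10⁻⁸×3.45²)]^(1/4) = 145.13 K.

ΔT ≈ 24.2 K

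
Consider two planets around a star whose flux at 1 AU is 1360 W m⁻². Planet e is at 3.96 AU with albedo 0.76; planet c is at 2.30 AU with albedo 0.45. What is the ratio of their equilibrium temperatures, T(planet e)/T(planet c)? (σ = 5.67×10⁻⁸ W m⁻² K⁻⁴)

T₁/T₂ ≈ 0.619

T_eq = [S₀(1−A)/(4σd²)]^(1/4), so T ∝ (1−A)^(1/4) / √d.
T₁ = [1360×0.24/(4×5.67×10⁻⁸×3.96²)]^(1/4) = 97.88 K.
T₂ = [1360×0.55/(4×5.67×10⁻⁸×2.30²)]^(1/4) = 158.02 K.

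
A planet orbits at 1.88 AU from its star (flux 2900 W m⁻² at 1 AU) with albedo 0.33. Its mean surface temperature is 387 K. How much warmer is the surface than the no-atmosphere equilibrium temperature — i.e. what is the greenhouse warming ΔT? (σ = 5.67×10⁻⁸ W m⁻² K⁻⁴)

ΔT ≈ 165.1 K

S = 2900/1.88² = 820.5 W m⁻².
T_eq = [S(1−A)/(4σ)]^(1/4) = [820.5×0.67/(4×5.67×10⁻⁸)]^(1/4) = 221.9 K.
ΔT = T_surf − T_eq = 387 − 221.9.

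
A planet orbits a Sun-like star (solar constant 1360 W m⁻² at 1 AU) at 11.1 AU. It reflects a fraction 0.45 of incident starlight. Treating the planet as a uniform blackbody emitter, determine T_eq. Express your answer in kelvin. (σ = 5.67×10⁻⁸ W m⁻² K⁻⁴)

Flux at 11.1 AU: S = 1360/11.1² = 11.0 W m⁻².
Energy balance: absorbed = emitted ⇒ πR²·S(1−A) = 4πR²·σT_eq⁴, so T_eq⁴ = S(1−A)/(4σ).
T_eq = [11.0 × 0.55 / (4 × 5.67×10⁻⁸)]^(1/4) = (2.68×10⁷)^(1/4) = 71.9 K.

T_eq ≈ 71.9 K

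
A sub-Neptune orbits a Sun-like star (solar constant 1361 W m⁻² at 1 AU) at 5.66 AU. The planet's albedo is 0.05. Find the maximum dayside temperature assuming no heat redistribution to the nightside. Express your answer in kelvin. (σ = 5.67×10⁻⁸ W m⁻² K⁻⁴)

T_ss ≈ 163 K

Flux at 5.66 AU: S = 1361/5.66² = 42.5 W m⁻².
With no redistribution each surface element balances locally: S(1−A) = σT⁴.
T = [42.5 × 0.95 / 5.67×10⁻⁸]^(1/4) = (7.12×10⁸)^(1/4) = 163 K.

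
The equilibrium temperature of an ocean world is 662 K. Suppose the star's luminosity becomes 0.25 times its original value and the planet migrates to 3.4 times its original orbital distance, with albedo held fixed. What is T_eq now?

T_eq ≈ 254 K

T_eq ∝ L^(1/4) · d^(−1/2).
T′ = 662 × 0.25^(1/4) / 3.4^(1/2) = 254 K.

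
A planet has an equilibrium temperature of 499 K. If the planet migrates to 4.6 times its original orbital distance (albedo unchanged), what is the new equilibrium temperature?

T_eq ∝ L^(1/4) · d^(−1/2).
T′ = 499 / 4.6^(1/2) = 233 K.

T_eq ≈ 233 K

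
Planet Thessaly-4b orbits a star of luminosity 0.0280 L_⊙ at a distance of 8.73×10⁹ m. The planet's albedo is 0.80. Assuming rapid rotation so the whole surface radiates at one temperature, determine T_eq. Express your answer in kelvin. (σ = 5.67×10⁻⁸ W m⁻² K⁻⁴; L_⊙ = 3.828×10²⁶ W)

T_eq ≈ 315 K

L = 0.0280 × 3.828×10²⁶ = 1.07×10²⁵ W.
Flux: S = L/(4πd²) = 1.07×10²⁵/(4π×(8.73×10⁹)²) = 1.12×10⁴ W m⁻².
Energy balance: absorbed = emitted ⇒ πR²·S(1−A) = 4πR²·σT_eq⁴, so T_eq⁴ = S(1−A)/(4σ).
T_eq = [1.12×10⁴ × 0.20 / (4 × 5.67×10⁻⁸)]^(1/4) = (9.87×10⁹)^(1/4) = 315 K.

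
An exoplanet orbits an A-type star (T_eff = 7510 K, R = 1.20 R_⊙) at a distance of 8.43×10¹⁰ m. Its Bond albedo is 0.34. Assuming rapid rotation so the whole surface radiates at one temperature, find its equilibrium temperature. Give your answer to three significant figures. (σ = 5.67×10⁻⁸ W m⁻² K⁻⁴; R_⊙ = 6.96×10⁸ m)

T_eq ≈ 476 K

R_⋆ = 1.20 × 6.96×10⁸ = 8.35×10⁸ m.
L = 4πR_⋆²σT_⋆⁴ = 4π(8.35×10⁸)² × 5.67×10⁻⁸ × (7510)⁴ = 1.58×10²⁷ W.
S = L/(4πd²) = 1.77×10⁴ W m⁻².
Energy balance: absorbed = emitted ⇒ πR²·S(1−A) = 4πR²·σT_eq⁴, so T_eq⁴ = S(1−A)/(4σ).
T_eq = [1.77×10⁴ × 0.66 / (4 × 5.67×10⁻⁸)]^(1/4) = (5.15×10¹⁰)^(1/4) = 476 K.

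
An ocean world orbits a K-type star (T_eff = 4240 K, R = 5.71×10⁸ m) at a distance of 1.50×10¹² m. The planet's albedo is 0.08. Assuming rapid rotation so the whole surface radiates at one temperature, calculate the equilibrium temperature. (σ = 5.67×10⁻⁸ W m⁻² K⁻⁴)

L = 4πR_⋆²σT_⋆⁴ = 4π(5.71×10⁸)² × 5.67×10⁻⁸ × (4240)⁴ = 7.51×10²⁵ W.
S = L/(4πd²) = 2.66 W m⁻².
Energy balance: absorbed = emitted ⇒ πR²·S(1−A) = 4πR²·σT_eq⁴, so T_eq⁴ = S(1−A)/(4σ).
T_eq = [2.66 × 0.92 / (4 × 5.67×10⁻⁸)]^(1/4) = (1.08×10⁷)^(1/4) = 57.3 K.

T_eq ≈ 57.3 K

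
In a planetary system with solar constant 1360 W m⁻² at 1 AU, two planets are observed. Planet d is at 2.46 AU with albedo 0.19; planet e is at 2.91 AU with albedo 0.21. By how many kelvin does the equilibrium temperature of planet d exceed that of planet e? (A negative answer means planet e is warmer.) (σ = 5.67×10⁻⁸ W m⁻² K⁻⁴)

T_eq = [S₀(1−A)/(4σd²)]^(1/4), so T ∝ (1−A)^(1/4) / √d.
T₁ = [1360×0.81/(4×5.67×10⁻⁸×2.46²)]^(1/4) = 168.32 K.
T₂ = [1360×0.79/(4×5.67×10⁻⁸×2.91²)]^(1/4) = 153.79 K.

ΔT ≈ 14.5 K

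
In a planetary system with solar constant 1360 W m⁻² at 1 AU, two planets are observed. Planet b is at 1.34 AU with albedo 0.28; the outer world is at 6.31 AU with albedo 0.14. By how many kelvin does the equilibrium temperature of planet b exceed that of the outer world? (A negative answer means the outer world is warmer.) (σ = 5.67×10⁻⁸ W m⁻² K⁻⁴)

ΔT ≈ 114.8 K

T_eq = [S₀(1−A)/(4σd²)]^(1/4), so T ∝ (1−A)^(1/4) / √d.
T₁ = [1360×0.72/(4×5.67×10⁻⁸×1.34²)]^(1/4) = 221.44 K.
T₂ = [1360×0.86/(4×5.67×10⁻⁸×6.31²)]^(1/4) = 106.68 K.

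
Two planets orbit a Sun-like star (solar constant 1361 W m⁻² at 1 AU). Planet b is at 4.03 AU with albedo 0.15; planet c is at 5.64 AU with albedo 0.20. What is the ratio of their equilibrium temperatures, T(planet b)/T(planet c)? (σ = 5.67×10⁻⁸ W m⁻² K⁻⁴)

T₁/T₂ ≈ 1.201

T_eq = [S₀(1−A)/(4σd²)]^(1/4), so T ∝ (1−A)^(1/4) / √d.
T₁ = [1361×0.85/(4×5.67×10⁻⁸×4.03²)]^(1/4) = 133.12 K.
T₂ = [1361×0.80/(4×5.67×10⁻⁸×5.64²)]^(1/4) = 110.84 K.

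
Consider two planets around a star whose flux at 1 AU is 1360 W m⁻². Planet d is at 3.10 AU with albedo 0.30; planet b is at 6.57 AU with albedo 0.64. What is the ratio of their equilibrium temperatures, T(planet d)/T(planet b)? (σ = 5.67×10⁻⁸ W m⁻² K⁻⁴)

T_eq = [S₀(1−A)/(4σd²)]^(1/4), so T ∝ (1−A)^(1/4) / √d.
T₁ = [1360×0.70/(4×5.67×10⁻⁸×3.10²)]^(1/4) = 144.57 K.
T₂ = [1360×0.36/(4×5.67×10⁻⁸×6.57²)]^(1/4) = 84.09 K.

T₁/T₂ ≈ 1.719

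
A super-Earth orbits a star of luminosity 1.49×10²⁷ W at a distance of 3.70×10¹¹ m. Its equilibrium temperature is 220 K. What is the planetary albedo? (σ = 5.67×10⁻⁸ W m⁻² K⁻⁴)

Flux: S = L/(4πd²) = 1.49×10²⁷/(4π×(3.70×10¹¹)²) = 866 W m⁻².
From T_eq⁴ = S(1−A)/(4σ): 1−A = 4σT_eq⁴/S.
1−A = 4 × 5.67×10⁻⁸ × (220)⁴ / 866 = 0.613.

A ≈ 0.39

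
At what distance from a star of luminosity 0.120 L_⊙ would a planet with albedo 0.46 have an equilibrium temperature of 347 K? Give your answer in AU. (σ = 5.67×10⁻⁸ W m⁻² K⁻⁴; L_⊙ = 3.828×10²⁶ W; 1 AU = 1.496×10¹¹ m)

d ≈ 0.164 AU

L = 0.120 × 3.828×10²⁶ = 4.59×10²⁵ W.
From T_eq⁴ = L(1−A)/(16πσd²): d = √[L(1−A)/(16πσT_eq⁴)].
d = √[4.59×10²⁵ × 0.54 / (16π × 5.67×10⁻⁸ × (347)⁴)] = 2.45×10¹⁰ m = 0.164 AU.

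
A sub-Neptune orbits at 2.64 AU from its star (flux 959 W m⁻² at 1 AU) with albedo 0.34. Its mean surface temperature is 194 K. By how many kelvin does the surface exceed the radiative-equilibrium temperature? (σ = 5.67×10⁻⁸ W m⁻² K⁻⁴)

S = 959/2.64² = 137.6 W m⁻².
T_eq = [S(1−A)/(4σ)]^(1/4) = [137.6×0.66/(4×5.67×10⁻⁸)]^(1/4) = 141.5 K.
ΔT = T_surf − T_eq = 194 − 141.5.

ΔT ≈ 52.5 K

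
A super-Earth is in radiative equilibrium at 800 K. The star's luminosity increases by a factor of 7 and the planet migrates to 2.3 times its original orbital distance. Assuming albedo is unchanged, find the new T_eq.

T_eq ∝ L^(1/4) · d^(−1/2).
T′ = 800 × 7^(1/4) / 2.3^(1/2) = 858 K.

T_eq ≈ 858 K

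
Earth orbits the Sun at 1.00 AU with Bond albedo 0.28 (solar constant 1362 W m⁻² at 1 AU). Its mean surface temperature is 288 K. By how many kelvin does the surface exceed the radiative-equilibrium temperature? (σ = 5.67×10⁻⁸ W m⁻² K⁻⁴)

S = 1362/1.00² = 1362 W m⁻².
T_eq = [S(1−A)/(4σ)]^(1/4) = [1362×0.72/(4×5.67×10⁻⁸)]^(1/4) = 256.4 K.
ΔT = T_surf − T_eq = 288 − 256.4.

ΔT ≈ 31.6 K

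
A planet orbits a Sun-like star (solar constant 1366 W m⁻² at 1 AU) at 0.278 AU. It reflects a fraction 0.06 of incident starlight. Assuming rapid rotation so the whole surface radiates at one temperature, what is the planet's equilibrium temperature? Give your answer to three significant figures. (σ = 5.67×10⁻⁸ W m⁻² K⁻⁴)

Flux at 0.278 AU: S = 1366/0.278² = 1.77×10⁴ W m⁻².
Energy balance: absorbed = emitted ⇒ πR²·S(1−A) = 4πR²·σT_eq⁴, so T_eq⁴ = S(1−A)/(4σ).
T_eq = [1.77×10⁴ × 0.94 / (4 × 5.67×10⁻⁸)]^(1/4) = (7.33×10¹⁰)^(1/4) = 520 K.

T_eq ≈ 520 K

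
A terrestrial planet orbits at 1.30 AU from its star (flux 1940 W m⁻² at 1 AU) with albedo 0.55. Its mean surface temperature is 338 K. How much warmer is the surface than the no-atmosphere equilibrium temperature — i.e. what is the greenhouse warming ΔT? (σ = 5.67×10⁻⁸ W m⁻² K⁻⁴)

ΔT ≈ 119.5 K

S = 1940/1.30² = 1148 W m⁻².
T_eq = [S(1−A)/(4σ)]^(1/4) = [1148×0.45/(4×5.67×10⁻⁸)]^(1/4) = 218.5 K.
ΔT = T_surf − T_eq = 338 − 218.5.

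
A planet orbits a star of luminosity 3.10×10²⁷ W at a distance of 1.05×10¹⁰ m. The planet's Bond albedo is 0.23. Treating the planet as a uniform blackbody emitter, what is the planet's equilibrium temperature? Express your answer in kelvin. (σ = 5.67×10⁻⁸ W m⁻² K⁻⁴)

Flux: S = L/(4πd²) = 3.10×10²⁷/(4π×(1.05×10¹⁰)²) = 2.24×10⁶ W m⁻².
Energy balance: absorbed = emitted ⇒ πR²·S(1−A) = 4πR²·σT_eq⁴, so T_eq⁴ = S(1−A)/(4σ).
T_eq = [2.24×10⁶ × 0.77 / (4 × 5.67×10⁻⁸)]^(1/4) = (7.60×10¹²)^(1/4) = 1660 K.

T_eq ≈ 1660 K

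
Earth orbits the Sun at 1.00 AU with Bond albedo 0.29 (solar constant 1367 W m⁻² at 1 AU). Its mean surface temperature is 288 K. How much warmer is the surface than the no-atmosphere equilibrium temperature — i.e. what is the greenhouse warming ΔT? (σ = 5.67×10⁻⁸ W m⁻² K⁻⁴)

ΔT ≈ 32.2 K

S = 1367/1.00² = 1367 W m⁻².
T_eq = [S(1−A)/(4σ)]^(1/4) = [1367×0.71/(4×5.67×10⁻⁸)]^(1/4) = 255.8 K.
ΔT = T_surf − T_eq = 288 − 255.8.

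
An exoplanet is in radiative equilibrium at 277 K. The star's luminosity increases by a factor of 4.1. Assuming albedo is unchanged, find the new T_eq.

T_eq ∝ L^(1/4) · d^(−1/2).
T′ = 277 × 4.1^(1/4) = 394 K.

T_eq ≈ 394 K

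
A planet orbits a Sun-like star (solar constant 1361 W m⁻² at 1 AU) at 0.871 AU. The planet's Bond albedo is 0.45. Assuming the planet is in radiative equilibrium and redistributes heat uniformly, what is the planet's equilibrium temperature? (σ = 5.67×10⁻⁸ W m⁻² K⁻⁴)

T_eq ≈ 257 K

Flux at 0.871 AU: S = 1361/0.871² = 1790 W m⁻².
Energy balance: absorbed = emitted ⇒ πR²·S(1−A) = 4πR²·σT_eq⁴, so T_eq⁴ = S(1−A)/(4σ).
T_eq = [1790 × 0.55 / (4 × 5.67×10⁻⁸)]^(1/4) = (4.35×10⁹)^(1/4) = 257 K.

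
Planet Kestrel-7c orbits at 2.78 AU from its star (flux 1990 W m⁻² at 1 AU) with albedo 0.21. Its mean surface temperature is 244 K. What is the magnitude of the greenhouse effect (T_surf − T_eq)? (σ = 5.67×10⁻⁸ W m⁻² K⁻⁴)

ΔT ≈ 70.9 K

S = 1990/2.78² = 257.5 W m⁻².
T_eq = [S(1−A)/(4σ)]^(1/4) = [257.5×0.79/(4×5.67×10⁻⁸)]^(1/4) = 173.1 K.
ΔT = T_surf − T_eq = 244 − 173.1.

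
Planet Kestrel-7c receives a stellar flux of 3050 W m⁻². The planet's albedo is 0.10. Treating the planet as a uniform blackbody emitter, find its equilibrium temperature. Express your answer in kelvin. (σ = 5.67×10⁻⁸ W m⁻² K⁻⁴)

T_eq ≈ 332 K

Energy balance: absorbed = emitted ⇒ πR²·S(1−A) = 4πR²·σT_eq⁴, so T_eq⁴ = S(1−A)/(4σ).
T_eq = [3050 × 0.90 / (4 × 5.67×10⁻⁸)]^(1/4) = (1.21×10¹⁰)^(1/4) = 332 K.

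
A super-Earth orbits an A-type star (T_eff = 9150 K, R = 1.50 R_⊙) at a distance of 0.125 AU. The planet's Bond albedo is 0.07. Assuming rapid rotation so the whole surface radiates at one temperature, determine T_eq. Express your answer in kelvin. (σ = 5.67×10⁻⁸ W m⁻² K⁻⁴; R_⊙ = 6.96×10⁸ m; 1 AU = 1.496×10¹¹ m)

T_eq ≈ 1500 K

R_⋆ = 1.50 × 6.96×10⁸ = 1.04×10⁹ m.
d = 0.125 AU = 1.87×10¹⁰ m.
L = 4πR_⋆²σT_⋆⁴ = 4π(1.04×10⁹)² × 5.67×10⁻⁸ × (9150)⁴ = 5.44×10²⁷ W.
S = L/(4πd²) = 1.24×10⁶ W m⁻².
Energy balance: absorbed = emitted ⇒ πR²·S(1−A) = 4πR²·σT_eq⁴, so T_eq⁴ = S(1−A)/(4σ).
T_eq = [1.24×10⁶ × 0.93 / (4 × 5.67×10⁻⁸)]^(1/4) = (5.08×10¹²)^(1/4) = 1500 K.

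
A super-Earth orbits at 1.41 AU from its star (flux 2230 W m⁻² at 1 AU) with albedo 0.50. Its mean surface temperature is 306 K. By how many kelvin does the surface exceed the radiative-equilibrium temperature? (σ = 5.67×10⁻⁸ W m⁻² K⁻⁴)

S = 2230/1.41² = 1122 W m⁻².
T_eq = [S(1−A)/(4σ)]^(1/4) = [1122×0.50/(4×5.67×10⁻⁸)]^(1/4) = 223.0 K.
ΔT = T_surf − T_eq = 306 − 223.0.

ΔT ≈ 83.0 K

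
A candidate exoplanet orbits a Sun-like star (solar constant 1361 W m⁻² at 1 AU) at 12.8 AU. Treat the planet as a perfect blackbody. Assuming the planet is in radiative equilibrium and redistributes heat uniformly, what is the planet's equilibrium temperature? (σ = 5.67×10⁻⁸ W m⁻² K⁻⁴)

T_eq ≈ 77.8 K

Flux at 12.8 AU: S = 1361/12.8² = 8.31 W m⁻².
Energy balance: absorbed = emitted ⇒ πR²·S(1−A) = 4πR²·σT_eq⁴, so T_eq⁴ = S(1−A)/(4σ).
T_eq = [8.31 × 1.00 / (4 × 5.67×10⁻⁸)]^(1/4) = (3.66×10⁷)^(1/4) = 77.8 K.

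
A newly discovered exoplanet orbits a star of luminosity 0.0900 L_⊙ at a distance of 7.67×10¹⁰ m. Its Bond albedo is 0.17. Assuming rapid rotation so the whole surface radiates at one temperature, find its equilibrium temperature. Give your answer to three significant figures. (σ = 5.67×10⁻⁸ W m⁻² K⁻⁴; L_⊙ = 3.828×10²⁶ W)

L = 0.0900 × 3.828×10²⁶ = 3.45×10²⁵ W.
Flux: S = L/(4πd²) = 3.45×10²⁵/(4π×(7.67×10¹⁰)²) = 466 W m⁻².
Energy balance: absorbed = emitted ⇒ πR²·S(1−A) = 4πR²·σT_eq⁴, so T_eq⁴ = S(1−A)/(4σ).
T_eq = [466 × 0.83 / (4 × 5.67×10⁻⁸)]^(1/4) = (1.71×10⁹)^(1/4) = 203 K.

T_eq ≈ 203 K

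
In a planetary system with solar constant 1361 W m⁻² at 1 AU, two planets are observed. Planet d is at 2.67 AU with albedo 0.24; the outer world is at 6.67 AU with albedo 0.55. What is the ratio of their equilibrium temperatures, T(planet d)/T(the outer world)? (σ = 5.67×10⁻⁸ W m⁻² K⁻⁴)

T_eq = [S₀(1−A)/(4σd²)]^(1/4), so T ∝ (1−A)^(1/4) / √d.
T₁ = [1361×0.76/(4×5.67×10⁻⁸×2.67²)]^(1/4) = 159.04 K.
T₂ = [1361×0.45/(4×5.67×10⁻⁸×6.67²)]^(1/4) = 88.27 K.

T₁/T₂ ≈ 1.802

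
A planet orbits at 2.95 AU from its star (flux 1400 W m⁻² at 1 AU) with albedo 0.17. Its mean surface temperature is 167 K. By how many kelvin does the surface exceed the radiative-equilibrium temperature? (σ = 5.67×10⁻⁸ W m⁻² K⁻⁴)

ΔT ≈ 11.2 K

S = 1400/2.95² = 160.9 W m⁻².
T_eq = [S(1−A)/(4σ)]^(1/4) = [160.9×0.83/(4×5.67×10⁻⁸)]^(1/4) = 155.8 K.
ΔT = T_surf − T_eq = 167 − 155.8.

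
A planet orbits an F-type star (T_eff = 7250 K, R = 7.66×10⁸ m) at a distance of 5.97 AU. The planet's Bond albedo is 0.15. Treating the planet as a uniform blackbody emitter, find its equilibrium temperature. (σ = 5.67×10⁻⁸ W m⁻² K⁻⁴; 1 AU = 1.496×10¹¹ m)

d = 5.97 AU = 8.93×10¹¹ m.
L = 4πR_⋆²σT_⋆⁴ = 4π(7.66×10⁸)² × 5.67×10⁻⁸ × (7250)⁴ = 1.16×10²⁷ W.
S = L/(4πd²) = 115 W m⁻².
Energy balance: absorbed = emitted ⇒ πR²·S(1−A) = 4πR²·σT_eq⁴, so T_eq⁴ = S(1−A)/(4σ).
T_eq = [115 × 0.85 / (4 × 5.67×10⁻⁸)]^(1/4) = (4.32×10⁸)^(1/4) = 144 K.

T_eq ≈ 144 K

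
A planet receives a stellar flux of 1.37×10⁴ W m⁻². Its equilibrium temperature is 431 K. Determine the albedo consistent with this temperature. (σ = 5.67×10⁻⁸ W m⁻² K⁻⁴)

From T_eq⁴ = S(1−A)/(4σ): 1−A = 4σT_eq⁴/S.
1−A = 4 × 5.67×10⁻⁸ × (431)⁴ / 1.37×10⁴ = 0.571.

A ≈ 0.43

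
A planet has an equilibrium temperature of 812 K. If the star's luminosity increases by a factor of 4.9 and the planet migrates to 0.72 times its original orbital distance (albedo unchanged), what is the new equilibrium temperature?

T_eq ≈ 1420 K

T_eq ∝ L^(1/4) · d^(−1/2).
T′ = 812 × 4.9^(1/4) / 0.72^(1/2) = 1420 K.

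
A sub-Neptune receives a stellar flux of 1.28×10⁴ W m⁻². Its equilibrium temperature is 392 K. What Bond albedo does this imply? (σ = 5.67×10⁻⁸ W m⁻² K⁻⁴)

A ≈ 0.58

From T_eq⁴ = S(1−A)/(4σ): 1−A = 4σT_eq⁴/S.
1−A = 4 × 5.67×10⁻⁸ × (392)⁴ / 1.28×10⁴ = 0.418.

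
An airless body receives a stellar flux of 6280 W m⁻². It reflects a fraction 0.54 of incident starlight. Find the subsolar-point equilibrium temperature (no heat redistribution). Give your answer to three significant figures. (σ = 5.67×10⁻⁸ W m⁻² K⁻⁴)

T_ss ≈ 475 K

At the subsolar point the surface absorbs S(1−A) and emits σT⁴ per unit area — no factor of 4, since only the local patch is in balance.
T = [6280 × 0.46 / 5.67×10⁻⁸]^(1/4) = (5.09×10¹⁰)^(1/4) = 475 K.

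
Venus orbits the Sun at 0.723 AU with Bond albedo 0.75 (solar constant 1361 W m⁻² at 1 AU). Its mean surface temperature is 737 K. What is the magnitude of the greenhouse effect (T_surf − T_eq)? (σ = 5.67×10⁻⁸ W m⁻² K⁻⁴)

ΔT ≈ 505.5 K

S = 1361/0.723² = 2604 W m⁻².
T_eq = [S(1−A)/(4σ)]^(1/4) = [2604×0.25/(4×5.67×10⁻⁸)]^(1/4) = 231.5 K.
ΔT = T_surf − T_eq = 737 − 231.5.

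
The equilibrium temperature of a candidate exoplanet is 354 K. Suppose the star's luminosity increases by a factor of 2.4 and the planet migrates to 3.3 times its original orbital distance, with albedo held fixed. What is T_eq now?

T_eq ∝ L^(1/4) · d^(−1/2).
T′ = 354 × 2.4^(1/4) / 3.3^(1/2) = 243 K.

T_eq ≈ 243 K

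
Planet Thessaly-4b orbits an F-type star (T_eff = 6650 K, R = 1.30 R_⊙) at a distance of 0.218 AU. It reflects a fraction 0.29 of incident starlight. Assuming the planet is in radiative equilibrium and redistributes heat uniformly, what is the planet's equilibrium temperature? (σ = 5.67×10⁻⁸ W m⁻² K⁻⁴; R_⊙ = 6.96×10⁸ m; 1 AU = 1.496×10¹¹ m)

R_⋆ = 1.30 × 6.96×10⁸ = 9.05×10⁸ m.
d = 0.218 AU = 3.26×10¹⁰ m.
L = 4πR_⋆²σT_⋆⁴ = 4π(9.05×10⁸)² × 5.67×10⁻⁸ × (6650)⁴ = 1.14×10²⁷ W.
S = L/(4πd²) = 8.53×10⁴ W m⁻².
Energy balance: absorbed = emitted ⇒ πR²·S(1−A) = 4πR²·σT_eq⁴, so T_eq⁴ = S(1−A)/(4σ).
T_eq = [8.53×10⁴ × 0.71 / (4 × 5.67×10⁻⁸)]^(1/4) = (2.67×10¹¹)^(1/4) = 719 K.

T_eq ≈ 719 K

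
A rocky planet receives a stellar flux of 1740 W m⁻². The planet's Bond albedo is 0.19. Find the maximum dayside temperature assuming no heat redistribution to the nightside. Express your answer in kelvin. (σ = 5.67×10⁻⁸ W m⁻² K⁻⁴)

T_ss ≈ 397 K

With no redistribution each surface element balances locally: S(1−A) = σT⁴.
T = [1740 × 0.81 / 5.67×10⁻⁸]^(1/4) = (2.49×10¹⁰)^(1/4) = 397 K.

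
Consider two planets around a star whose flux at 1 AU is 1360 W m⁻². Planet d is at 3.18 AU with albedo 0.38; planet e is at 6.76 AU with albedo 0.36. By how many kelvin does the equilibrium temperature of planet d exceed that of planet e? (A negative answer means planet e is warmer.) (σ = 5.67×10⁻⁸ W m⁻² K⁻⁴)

T_eq = [S₀(1−A)/(4σd²)]^(1/4), so T ∝ (1−A)^(1/4) / √d.
T₁ = [1360×0.62/(4×5.67×10⁻⁸×3.18²)]^(1/4) = 138.47 K.
T₂ = [1360×0.64/(4×5.67×10⁻⁸×6.76²)]^(1/4) = 95.73 K.

ΔT ≈ 42.7 K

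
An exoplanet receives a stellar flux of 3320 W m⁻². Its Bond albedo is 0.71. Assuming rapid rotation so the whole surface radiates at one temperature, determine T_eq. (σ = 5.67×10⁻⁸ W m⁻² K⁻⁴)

Energy balance: absorbed = emitted ⇒ πR²·S(1−A) = 4πR²·σT_eq⁴, so T_eq⁴ = S(1−A)/(4σ).
T_eq = [3320 × 0.29 / (4 × 5.67×10⁻⁸)]^(1/4) = (4.25×10⁹)^(1/4) = 255 K.

T_eq ≈ 255 K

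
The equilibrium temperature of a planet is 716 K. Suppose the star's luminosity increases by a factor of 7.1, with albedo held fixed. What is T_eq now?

T_eq ∝ L^(1/4) · d^(−1/2).
T′ = 716 × 7.1^(1/4) = 1170 K.

T_eq ≈ 1170 K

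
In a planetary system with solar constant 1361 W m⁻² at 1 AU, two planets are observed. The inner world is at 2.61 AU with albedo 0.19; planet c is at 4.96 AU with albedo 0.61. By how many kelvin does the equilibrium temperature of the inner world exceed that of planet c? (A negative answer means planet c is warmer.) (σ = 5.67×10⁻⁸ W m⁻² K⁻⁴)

T_eq = [S₀(1−A)/(4σd²)]^(1/4), so T ∝ (1−A)^(1/4) / √d.
T₁ = [1361×0.81/(4×5.67×10⁻⁸×2.61²)]^(1/4) = 163.44 K.
T₂ = [1361×0.39/(4×5.67×10⁻⁸×4.96²)]^(1/4) = 98.76 K.

ΔT ≈ 64.7 K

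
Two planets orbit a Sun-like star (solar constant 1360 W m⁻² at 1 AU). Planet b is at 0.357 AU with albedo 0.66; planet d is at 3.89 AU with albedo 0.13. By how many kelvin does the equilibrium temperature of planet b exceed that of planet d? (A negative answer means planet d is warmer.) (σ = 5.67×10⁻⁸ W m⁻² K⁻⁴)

T_eq = [S₀(1−A)/(4σd²)]^(1/4), so T ∝ (1−A)^(1/4) / √d.
T₁ = [1360×0.34/(4×5.67×10⁻⁸×0.357²)]^(1/4) = 355.64 K.
T₂ = [1360×0.87/(4×5.67×10⁻⁸×3.89²)]^(1/4) = 136.26 K.

ΔT ≈ 219.4 K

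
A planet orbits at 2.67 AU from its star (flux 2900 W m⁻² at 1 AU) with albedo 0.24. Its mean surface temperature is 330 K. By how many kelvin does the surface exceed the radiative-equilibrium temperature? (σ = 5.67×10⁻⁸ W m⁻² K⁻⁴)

S = 2900/2.67² = 406.8 W m⁻².
T_eq = [S(1−A)/(4σ)]^(1/4) = [406.8×0.76/(4×5.67×10⁻⁸)]^(1/4) = 192.1 K.
ΔT = T_surf − T_eq = 330 − 192.1.

ΔT ≈ 137.9 K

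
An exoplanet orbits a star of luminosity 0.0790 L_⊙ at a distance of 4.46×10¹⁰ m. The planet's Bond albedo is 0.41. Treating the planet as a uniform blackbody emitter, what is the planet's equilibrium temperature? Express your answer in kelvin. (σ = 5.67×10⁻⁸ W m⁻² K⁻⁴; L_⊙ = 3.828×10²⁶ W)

T_eq ≈ 237 K

L = 0.0790 × 3.828×10²⁶ = 3.02×10²⁵ W.
Flux: S = L/(4πd²) = 3.02×10²⁵/(4π×(4.46×10¹⁰)²) = 1210 W m⁻².
Energy balance: absorbed = emitted ⇒ πR²·S(1−A) = 4πR²·σT_eq⁴, so T_eq⁴ = S(1−A)/(4σ).
T_eq = [1210 × 0.59 / (4 × 5.67×10⁻⁸)]^(1/4) = (3.15×10⁹)^(1/4) = 237 K.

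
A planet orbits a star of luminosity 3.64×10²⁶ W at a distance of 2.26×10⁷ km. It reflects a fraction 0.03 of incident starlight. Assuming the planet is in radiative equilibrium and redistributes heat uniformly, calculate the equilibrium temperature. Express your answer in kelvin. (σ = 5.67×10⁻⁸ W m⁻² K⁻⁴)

d = 2.26×10⁷ km = 2.26×10¹⁰ m.
Flux: S = L/(4πd²) = 3.64×10²⁶/(4π×(2.26×10¹⁰)²) = 5.67×10⁴ W m⁻².
Energy balance: absorbed = emitted ⇒ πR²·S(1−A) = 4πR²·σT_eq⁴, so T_eq⁴ = S(1−A)/(4σ).
T_eq = [5.67×10⁴ × 0.97 / (4 × 5.67×10⁻⁸)]^(1/4) = (2.43×10¹¹)^(1/4) = 702 K.

T_eq ≈ 702 K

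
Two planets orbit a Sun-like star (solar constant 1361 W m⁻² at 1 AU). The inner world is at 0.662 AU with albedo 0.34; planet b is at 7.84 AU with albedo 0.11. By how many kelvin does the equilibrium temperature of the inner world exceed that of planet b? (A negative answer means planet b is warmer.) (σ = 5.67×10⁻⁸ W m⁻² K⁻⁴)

ΔT ≈ 211.8 K

T_eq = [S₀(1−A)/(4σd²)]^(1/4), so T ∝ (1−A)^(1/4) / √d.
T₁ = [1361×0.66/(4×5.67×10⁻⁸×0.662²)]^(1/4) = 308.33 K.
T₂ = [1361×0.89/(4×5.67×10⁻⁸×7.84²)]^(1/4) = 96.55 K.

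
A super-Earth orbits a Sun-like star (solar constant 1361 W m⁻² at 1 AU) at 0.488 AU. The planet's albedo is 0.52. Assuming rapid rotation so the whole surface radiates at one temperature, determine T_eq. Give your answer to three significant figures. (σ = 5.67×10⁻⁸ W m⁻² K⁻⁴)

Flux at 0.488 AU: S = 1361/0.488² = 5720 W m⁻².
Energy balance: absorbed = emitted ⇒ πR²·S(1−A) = 4πR²·σT_eq⁴, so T_eq⁴ = S(1−A)/(4σ).
T_eq = [5720 × 0.48 / (4 × 5.67×10⁻⁸)]^(1/4) = (1.21×10¹⁰)^(1/4) = 332 K.

T_eq ≈ 332 K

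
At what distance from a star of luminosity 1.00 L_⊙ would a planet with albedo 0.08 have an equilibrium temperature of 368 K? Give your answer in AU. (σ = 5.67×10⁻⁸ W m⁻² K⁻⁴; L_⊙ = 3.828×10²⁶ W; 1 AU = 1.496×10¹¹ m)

d ≈ 0.549 AU

L = 1.00 × 3.828×10²⁶ = 3.83×10²⁶ W.
From T_eq⁴ = L(1−A)/(16πσd²): d = √[L(1−A)/(16πσT_eq⁴)].
d = √[3.83×10²⁶ × 0.92 / (16π × 5.67×10⁻⁸ × (368)⁴)] = 8.21×10¹⁰ m = 0.549 AU.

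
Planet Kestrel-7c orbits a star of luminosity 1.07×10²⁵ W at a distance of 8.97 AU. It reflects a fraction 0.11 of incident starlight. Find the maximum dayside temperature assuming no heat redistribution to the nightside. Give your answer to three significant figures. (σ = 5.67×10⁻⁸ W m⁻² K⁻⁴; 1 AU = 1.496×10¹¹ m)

T_ss ≈ 52.2 K

d = 8.97 AU = 1.34×10¹² m.
Flux: S = L/(4πd²) = 1.07×10²⁵/(4π×(1.34×10¹²)²) = 0.473 W m⁻².
With no redistribution each surface element balances locally: S(1−A) = σT⁴.
T = [0.473 × 0.89 / 5.67×10⁻⁸]^(1/4) = (7.42×10⁶)^(1/4) = 52.2 K.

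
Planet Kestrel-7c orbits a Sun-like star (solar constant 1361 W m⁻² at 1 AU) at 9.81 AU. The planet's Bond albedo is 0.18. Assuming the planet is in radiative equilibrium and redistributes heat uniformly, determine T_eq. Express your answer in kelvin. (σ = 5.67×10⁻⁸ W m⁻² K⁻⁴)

Flux at 9.81 AU: S = 1361/9.81² = 14.1 W m⁻².
Energy balance: absorbed = emitted ⇒ πR²·S(1−A) = 4πR²·σT_eq⁴, so T_eq⁴ = S(1−A)/(4σ).
T_eq = [14.1 × 0.82 / (4 × 5.67×10⁻⁸)]^(1/4) = (5.11×10⁷)^(1/4) = 84.6 K.

T_eq ≈ 84.6 K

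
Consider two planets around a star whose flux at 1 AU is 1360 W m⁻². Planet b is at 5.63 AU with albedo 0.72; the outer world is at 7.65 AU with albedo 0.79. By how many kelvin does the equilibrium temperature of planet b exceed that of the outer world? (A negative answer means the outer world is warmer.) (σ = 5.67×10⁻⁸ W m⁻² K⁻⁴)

ΔT ≈ 17.2 K

T_eq = [S₀(1−A)/(4σd²)]^(1/4), so T ∝ (1−A)^(1/4) / √d.
T₁ = [1360×0.28/(4×5.67×10⁻⁸×5.63²)]^(1/4) = 85.31 K.
T₂ = [1360×0.21/(4×5.67×10⁻⁸×7.65²)]^(1/4) = 68.11 K.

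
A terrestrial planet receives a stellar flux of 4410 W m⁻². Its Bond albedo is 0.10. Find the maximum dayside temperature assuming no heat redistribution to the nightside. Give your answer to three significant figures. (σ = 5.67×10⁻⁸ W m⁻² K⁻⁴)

T_ss ≈ 514 K

With no redistribution each surface element balances locally: S(1−A) = σT⁴.
T = [4410 × 0.90 / 5.67×10⁻⁸]^(1/4) = (7.00×10¹⁰)^(1/4) = 514 K.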